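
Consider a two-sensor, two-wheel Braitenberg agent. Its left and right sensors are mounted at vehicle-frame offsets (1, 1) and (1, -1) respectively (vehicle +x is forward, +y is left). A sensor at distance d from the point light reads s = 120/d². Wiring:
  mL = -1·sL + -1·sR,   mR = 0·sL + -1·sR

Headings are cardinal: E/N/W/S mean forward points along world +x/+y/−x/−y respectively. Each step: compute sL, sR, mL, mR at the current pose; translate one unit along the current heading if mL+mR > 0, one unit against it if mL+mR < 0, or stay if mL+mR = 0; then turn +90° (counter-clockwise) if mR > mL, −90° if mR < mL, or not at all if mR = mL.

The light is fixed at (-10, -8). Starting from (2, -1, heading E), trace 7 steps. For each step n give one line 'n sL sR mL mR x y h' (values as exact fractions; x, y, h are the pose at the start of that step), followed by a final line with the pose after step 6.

0 120/233 24/41 -10512/9553 -24/41 2 -1 E
1 30/41 15/26 -1395/1066 -15/26 1 -1 N
2 24/25 120/149 -6576/3725 -120/149 1 -2 W
3 60/97 60/73 -10200/7081 -60/73 2 -2 S
4 120/233 24/41 -10512/9553 -24/41 2 -1 E
5 30/41 15/26 -1395/1066 -15/26 1 -1 N
6 24/25 120/149 -6576/3725 -120/149 1 -2 W
final 2 -2 S

n=0: pose=(2,-1,E); sL=120/233, sR=24/41; mL=-10512/9553, mR=-24/41; mL+mR=-16104/9553 → advance -1; mR−mL=120/233 → turn +1·90°
n=1: pose=(1,-1,N); sL=30/41, sR=15/26; mL=-1395/1066, mR=-15/26; mL+mR=-1005/533 → advance -1; mR−mL=30/41 → turn +1·90°
n=2: pose=(1,-2,W); sL=24/25, sR=120/149; mL=-6576/3725, mR=-120/149; mL+mR=-9576/3725 → advance -1; mR−mL=24/25 → turn +1·90°
n=3: pose=(2,-2,S); sL=60/97, sR=60/73; mL=-10200/7081, mR=-60/73; mL+mR=-16020/7081 → advance -1; mR−mL=60/97 → turn +1·90°
n=4: pose=(2,-1,E); sL=120/233, sR=24/41; mL=-10512/9553, mR=-24/41; mL+mR=-16104/9553 → advance -1; mR−mL=120/233 → turn +1·90°
n=5: pose=(1,-1,N); sL=30/41, sR=15/26; mL=-1395/1066, mR=-15/26; mL+mR=-1005/533 → advance -1; mR−mL=30/41 → turn +1·90°
n=6: pose=(1,-2,W); sL=24/25, sR=120/149; mL=-6576/3725, mR=-120/149; mL+mR=-9576/3725 → advance -1; mR−mL=24/25 → turn +1·90°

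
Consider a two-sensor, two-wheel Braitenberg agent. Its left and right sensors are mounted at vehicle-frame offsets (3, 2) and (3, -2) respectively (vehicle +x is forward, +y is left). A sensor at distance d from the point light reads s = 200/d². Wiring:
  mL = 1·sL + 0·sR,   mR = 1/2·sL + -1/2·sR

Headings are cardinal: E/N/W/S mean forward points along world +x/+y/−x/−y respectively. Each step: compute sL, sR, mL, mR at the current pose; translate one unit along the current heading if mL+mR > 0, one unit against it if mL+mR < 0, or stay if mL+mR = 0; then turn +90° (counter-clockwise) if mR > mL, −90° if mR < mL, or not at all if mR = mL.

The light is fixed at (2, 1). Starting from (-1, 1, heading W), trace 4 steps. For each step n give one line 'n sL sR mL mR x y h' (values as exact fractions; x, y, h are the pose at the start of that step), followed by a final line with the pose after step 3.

n=0: pose=(-1,1,W); sL=5, sR=5; mL=5, mR=0; mL+mR=5 → advance +1; mR−mL=-5 → turn -1·90°
n=1: pose=(-2,1,N); sL=40/9, sR=200/13; mL=40/9, mR=-640/117; mL+mR=-40/39 → advance -1; mR−mL=-1160/117 → turn -1·90°
n=2: pose=(-2,0,E); sL=100, sR=20; mL=100, mR=40; mL+mR=140 → advance +1; mR−mL=-60 → turn -1·90°
n=3: pose=(-1,0,S); sL=200/17, sR=200/41; mL=200/17, mR=2400/697; mL+mR=10600/697 → advance +1; mR−mL=-5800/697 → turn -1·90°

0 5 5 5 0 -1 1 W
1 40/9 200/13 40/9 -640/117 -2 1 N
2 100 20 100 40 -2 0 E
3 200/17 200/41 200/17 2400/697 -1 0 S
final -1 -1 W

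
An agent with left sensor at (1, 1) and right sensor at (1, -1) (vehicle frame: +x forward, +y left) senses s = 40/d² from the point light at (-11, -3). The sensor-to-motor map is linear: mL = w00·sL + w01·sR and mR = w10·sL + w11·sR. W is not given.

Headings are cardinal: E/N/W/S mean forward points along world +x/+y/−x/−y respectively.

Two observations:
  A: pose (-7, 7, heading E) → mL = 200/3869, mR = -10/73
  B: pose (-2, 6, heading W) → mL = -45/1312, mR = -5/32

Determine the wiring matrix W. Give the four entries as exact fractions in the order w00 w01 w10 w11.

-1/2 1/2 -1/2 0

obs A: pose=(-7,7,E) → sL=20/73, sR=20/53, mL=200/3869, mR=-10/73
obs B: pose=(-2,6,W) → sL=5/16, sR=10/41, mL=-45/1312, mR=-5/32
sensor matrix S = [[20/73, 20/53], [5/16, 10/41]]; det S = -32425/634516
solve [mL_A; mL_B] = S·[w00; w01] and [mR_A; mR_B] = S·[w10; w11]:
  w00 = -1/2, w01 = 1/2, w10 = -1/2, w11 = 0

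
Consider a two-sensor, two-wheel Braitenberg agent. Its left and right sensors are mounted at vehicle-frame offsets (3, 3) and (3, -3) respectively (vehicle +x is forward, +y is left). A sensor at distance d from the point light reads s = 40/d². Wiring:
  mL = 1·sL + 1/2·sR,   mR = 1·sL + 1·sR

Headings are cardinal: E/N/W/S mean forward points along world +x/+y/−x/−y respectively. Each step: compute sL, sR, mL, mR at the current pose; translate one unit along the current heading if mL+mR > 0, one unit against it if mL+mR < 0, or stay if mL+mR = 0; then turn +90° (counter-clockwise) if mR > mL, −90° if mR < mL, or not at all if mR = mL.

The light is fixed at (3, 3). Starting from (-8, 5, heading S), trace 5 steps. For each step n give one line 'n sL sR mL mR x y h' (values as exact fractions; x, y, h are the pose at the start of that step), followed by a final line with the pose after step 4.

0 8/13 40/197 1836/2561 2096/2561 -8 5 S
1 1/2 10/17 27/34 37/34 -8 4 E
2 8/37 8/13 252/481 400/481 -7 4 N
3 4/17 20/97 558/1649 728/1649 -7 5 W
4 8/13 40/197 1836/2561 2096/2561 -8 5 S
final -8 4 E

n=0: pose=(-8,5,S); sL=8/13, sR=40/197; mL=1836/2561, mR=2096/2561; mL+mR=3932/2561 → advance +1; mR−mL=20/197 → turn +1·90°
n=1: pose=(-8,4,E); sL=1/2, sR=10/17; mL=27/34, mR=37/34; mL+mR=32/17 → advance +1; mR−mL=5/17 → turn +1·90°
n=2: pose=(-7,4,N); sL=8/37, sR=8/13; mL=252/481, mR=400/481; mL+mR=652/481 → advance +1; mR−mL=4/13 → turn +1·90°
n=3: pose=(-7,5,W); sL=4/17, sR=20/97; mL=558/1649, mR=728/1649; mL+mR=1286/1649 → advance +1; mR−mL=10/97 → turn +1·90°
n=4: pose=(-8,5,S); sL=8/13, sR=40/197; mL=1836/2561, mR=2096/2561; mL+mR=3932/2561 → advance +1; mR−mL=20/197 → turn +1·90°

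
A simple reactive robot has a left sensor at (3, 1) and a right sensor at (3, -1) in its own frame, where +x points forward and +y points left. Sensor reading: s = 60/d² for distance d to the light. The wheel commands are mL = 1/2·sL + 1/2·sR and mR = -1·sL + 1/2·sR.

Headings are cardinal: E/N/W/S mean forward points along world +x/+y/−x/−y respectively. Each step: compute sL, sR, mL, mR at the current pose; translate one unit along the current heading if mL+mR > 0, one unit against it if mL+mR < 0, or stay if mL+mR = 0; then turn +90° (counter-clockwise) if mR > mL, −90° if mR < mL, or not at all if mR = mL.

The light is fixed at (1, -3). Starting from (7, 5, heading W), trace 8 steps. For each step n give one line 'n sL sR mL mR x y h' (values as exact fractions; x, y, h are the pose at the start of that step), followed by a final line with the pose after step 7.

n=0: pose=(7,5,W); sL=30/29, sR=2/3; mL=74/87, mR=-61/87; mL+mR=13/87 → advance +1; mR−mL=-45/29 → turn -1·90°
n=1: pose=(6,5,N); sL=60/137, sR=60/157; mL=8820/21509, mR=-5310/21509; mL+mR=3510/21509 → advance +1; mR−mL=-90/137 → turn -1·90°
n=2: pose=(6,6,E); sL=15/41, sR=15/32; mL=1095/2624, mR=-345/2624; mL+mR=375/1312 → advance +1; mR−mL=-45/82 → turn -1·90°
n=3: pose=(7,6,S); sL=12/17, sR=60/61; mL=876/1037, mR=-222/1037; mL+mR=654/1037 → advance +1; mR−mL=-18/17 → turn -1·90°
n=4: pose=(7,5,W); sL=30/29, sR=2/3; mL=74/87, mR=-61/87; mL+mR=13/87 → advance +1; mR−mL=-45/29 → turn -1·90°
n=5: pose=(6,5,N); sL=60/137, sR=60/157; mL=8820/21509, mR=-5310/21509; mL+mR=3510/21509 → advance +1; mR−mL=-90/137 → turn -1·90°
n=6: pose=(6,6,E); sL=15/41, sR=15/32; mL=1095/2624, mR=-345/2624; mL+mR=375/1312 → advance +1; mR−mL=-45/82 → turn -1·90°
n=7: pose=(7,6,S); sL=12/17, sR=60/61; mL=876/1037, mR=-222/1037; mL+mR=654/1037 → advance +1; mR−mL=-18/17 → turn -1·90°

0 30/29 2/3 74/87 -61/87 7 5 W
1 60/137 60/157 8820/21509 -5310/21509 6 5 N
2 15/41 15/32 1095/2624 -345/2624 6 6 E
3 12/17 60/61 876/1037 -222/1037 7 6 S
4 30/29 2/3 74/87 -61/87 7 5 W
5 60/137 60/157 8820/21509 -5310/21509 6 5 N
6 15/41 15/32 1095/2624 -345/2624 6 6 E
7 12/17 60/61 876/1037 -222/1037 7 6 S
final 7 5 W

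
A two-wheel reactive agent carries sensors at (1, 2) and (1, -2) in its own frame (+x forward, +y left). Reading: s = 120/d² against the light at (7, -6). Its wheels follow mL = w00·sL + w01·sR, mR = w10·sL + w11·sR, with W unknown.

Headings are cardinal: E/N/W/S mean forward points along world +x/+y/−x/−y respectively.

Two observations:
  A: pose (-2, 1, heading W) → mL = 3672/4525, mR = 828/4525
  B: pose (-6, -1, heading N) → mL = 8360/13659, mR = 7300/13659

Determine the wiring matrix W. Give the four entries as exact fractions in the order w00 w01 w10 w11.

1/2 1/2 -1/2 1

obs A: pose=(-2,1,W) → sL=24/25, sR=120/181, mL=3672/4525, mR=828/4525
obs B: pose=(-6,-1,N) → sL=40/87, sR=120/157, mL=8360/13659, mR=7300/13659
sensor matrix S = [[24/25, 120/181], [40/87, 120/157]]; det S = 1767424/4120465
solve [mL_A; mL_B] = S·[w00; w01] and [mR_A; mR_B] = S·[w10; w11]:
  w00 = 1/2, w01 = 1/2, w10 = -1/2, w11 = 1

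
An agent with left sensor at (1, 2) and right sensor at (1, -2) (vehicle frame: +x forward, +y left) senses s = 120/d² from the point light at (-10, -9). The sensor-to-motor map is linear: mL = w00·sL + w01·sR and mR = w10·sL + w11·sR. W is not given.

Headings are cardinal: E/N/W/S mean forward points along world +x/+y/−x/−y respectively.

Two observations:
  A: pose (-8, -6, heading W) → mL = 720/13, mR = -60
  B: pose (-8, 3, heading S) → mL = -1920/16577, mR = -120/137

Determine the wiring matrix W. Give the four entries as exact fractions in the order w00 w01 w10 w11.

1 -1 -1 0

obs A: pose=(-8,-6,W) → sL=60, sR=60/13, mL=720/13, mR=-60
obs B: pose=(-8,3,S) → sL=120/137, sR=120/121, mL=-1920/16577, mR=-120/137
sensor matrix S = [[60, 60/13], [120/137, 120/121]]; det S = 11952000/215501
solve [mL_A; mL_B] = S·[w00; w01] and [mR_A; mR_B] = S·[w10; w11]:
  w00 = 1, w01 = -1, w10 = -1, w11 = 0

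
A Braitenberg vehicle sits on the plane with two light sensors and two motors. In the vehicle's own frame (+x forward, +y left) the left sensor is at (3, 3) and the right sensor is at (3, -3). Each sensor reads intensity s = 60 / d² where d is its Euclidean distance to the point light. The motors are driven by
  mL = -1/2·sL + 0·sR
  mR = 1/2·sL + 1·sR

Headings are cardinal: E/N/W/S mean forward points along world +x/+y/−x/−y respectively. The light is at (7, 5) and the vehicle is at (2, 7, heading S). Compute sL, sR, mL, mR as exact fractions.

left sensor world pos  = (5, 4); dL² = 5
right sensor world pos = (-1, 4); dR² = 65
sL = 60/5 = 12
sR = 60/65 = 12/13
mL = -1/2·sL + 0·sR = -6
mR = 1/2·sL + 1·sR = 90/13

12 12/13 -6 90/13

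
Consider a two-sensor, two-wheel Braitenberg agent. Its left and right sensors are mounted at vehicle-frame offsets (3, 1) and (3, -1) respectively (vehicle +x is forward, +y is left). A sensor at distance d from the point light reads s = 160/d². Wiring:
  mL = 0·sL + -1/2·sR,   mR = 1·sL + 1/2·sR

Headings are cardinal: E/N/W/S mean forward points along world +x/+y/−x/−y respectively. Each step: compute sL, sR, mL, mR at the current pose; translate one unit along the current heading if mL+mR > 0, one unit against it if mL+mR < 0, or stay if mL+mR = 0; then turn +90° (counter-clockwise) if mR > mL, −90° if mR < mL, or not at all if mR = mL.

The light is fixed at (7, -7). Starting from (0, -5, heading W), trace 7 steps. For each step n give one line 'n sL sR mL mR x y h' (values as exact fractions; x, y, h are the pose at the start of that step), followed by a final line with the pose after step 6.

0 160/101 160/109 -80/109 25520/11009 0 -5 W
1 16/5 80/41 -40/41 856/205 -1 -5 S
2 160/29 32/5 -16/5 1264/145 -1 -6 E
3 2 40/13 -20/13 46/13 0 -6 N
4 160/101 160/109 -80/109 25520/11009 0 -5 W
5 16/5 80/41 -40/41 856/205 -1 -5 S
6 160/29 32/5 -16/5 1264/145 -1 -6 E
final 0 -6 N

n=0: pose=(0,-5,W); sL=160/101, sR=160/109; mL=-80/109, mR=25520/11009; mL+mR=160/101 → advance +1; mR−mL=33600/11009 → turn +1·90°
n=1: pose=(-1,-5,S); sL=16/5, sR=80/41; mL=-40/41, mR=856/205; mL+mR=16/5 → advance +1; mR−mL=1056/205 → turn +1·90°
n=2: pose=(-1,-6,E); sL=160/29, sR=32/5; mL=-16/5, mR=1264/145; mL+mR=160/29 → advance +1; mR−mL=1728/145 → turn +1·90°
n=3: pose=(0,-6,N); sL=2, sR=40/13; mL=-20/13, mR=46/13; mL+mR=2 → advance +1; mR−mL=66/13 → turn +1·90°
n=4: pose=(0,-5,W); sL=160/101, sR=160/109; mL=-80/109, mR=25520/11009; mL+mR=160/101 → advance +1; mR−mL=33600/11009 → turn +1·90°
n=5: pose=(-1,-5,S); sL=16/5, sR=80/41; mL=-40/41, mR=856/205; mL+mR=16/5 → advance +1; mR−mL=1056/205 → turn +1·90°
n=6: pose=(-1,-6,E); sL=160/29, sR=32/5; mL=-16/5, mR=1264/145; mL+mR=160/29 → advance +1; mR−mL=1728/145 → turn +1·90°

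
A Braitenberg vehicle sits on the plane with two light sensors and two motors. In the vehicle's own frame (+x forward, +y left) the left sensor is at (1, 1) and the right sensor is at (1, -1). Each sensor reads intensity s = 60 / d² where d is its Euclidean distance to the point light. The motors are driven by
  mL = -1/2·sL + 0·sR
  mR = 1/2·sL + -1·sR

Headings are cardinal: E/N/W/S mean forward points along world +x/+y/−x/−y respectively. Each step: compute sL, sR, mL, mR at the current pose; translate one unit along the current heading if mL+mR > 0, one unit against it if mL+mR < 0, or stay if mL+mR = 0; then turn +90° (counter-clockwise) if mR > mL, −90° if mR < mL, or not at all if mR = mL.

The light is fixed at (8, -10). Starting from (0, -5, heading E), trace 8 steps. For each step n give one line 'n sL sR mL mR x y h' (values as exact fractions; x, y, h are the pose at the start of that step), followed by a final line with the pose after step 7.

0 12/17 12/13 -6/17 -126/221 0 -5 E
1 3/4 15/29 -3/8 -33/232 -1 -5 S
2 60/113 60/89 -30/113 -4110/10057 -1 -4 E
3 30/53 30/73 -15/53 -495/3869 -2 -4 S
4 12/29 20/39 -6/29 -346/1131 -2 -3 E
5 15/34 1/3 -15/68 -23/204 -3 -3 S
6 60/181 60/149 -30/181 -6390/26969 -3 -2 E
7 6/17 30/109 -3/17 -183/1853 -4 -2 S
final -4 -1 E

n=0: pose=(0,-5,E); sL=12/17, sR=12/13; mL=-6/17, mR=-126/221; mL+mR=-12/13 → advance -1; mR−mL=-48/221 → turn -1·90°
n=1: pose=(-1,-5,S); sL=3/4, sR=15/29; mL=-3/8, mR=-33/232; mL+mR=-15/29 → advance -1; mR−mL=27/116 → turn +1·90°
n=2: pose=(-1,-4,E); sL=60/113, sR=60/89; mL=-30/113, mR=-4110/10057; mL+mR=-60/89 → advance -1; mR−mL=-1440/10057 → turn -1·90°
n=3: pose=(-2,-4,S); sL=30/53, sR=30/73; mL=-15/53, mR=-495/3869; mL+mR=-30/73 → advance -1; mR−mL=600/3869 → turn +1·90°
n=4: pose=(-2,-3,E); sL=12/29, sR=20/39; mL=-6/29, mR=-346/1131; mL+mR=-20/39 → advance -1; mR−mL=-112/1131 → turn -1·90°
n=5: pose=(-3,-3,S); sL=15/34, sR=1/3; mL=-15/68, mR=-23/204; mL+mR=-1/3 → advance -1; mR−mL=11/102 → turn +1·90°
n=6: pose=(-3,-2,E); sL=60/181, sR=60/149; mL=-30/181, mR=-6390/26969; mL+mR=-60/149 → advance -1; mR−mL=-1920/26969 → turn -1·90°
n=7: pose=(-4,-2,S); sL=6/17, sR=30/109; mL=-3/17, mR=-183/1853; mL+mR=-30/109 → advance -1; mR−mL=144/1853 → turn +1·90°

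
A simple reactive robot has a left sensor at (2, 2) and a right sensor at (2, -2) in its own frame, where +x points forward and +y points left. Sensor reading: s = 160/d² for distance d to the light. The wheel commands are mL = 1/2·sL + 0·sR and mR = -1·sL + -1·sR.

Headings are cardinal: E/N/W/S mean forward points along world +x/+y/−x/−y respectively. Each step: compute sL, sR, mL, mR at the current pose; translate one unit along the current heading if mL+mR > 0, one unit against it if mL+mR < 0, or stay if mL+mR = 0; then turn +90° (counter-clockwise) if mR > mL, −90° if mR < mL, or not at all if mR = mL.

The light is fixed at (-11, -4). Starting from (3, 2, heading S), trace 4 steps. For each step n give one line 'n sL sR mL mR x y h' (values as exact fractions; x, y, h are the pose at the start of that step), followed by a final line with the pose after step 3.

0 10/17 1 5/17 -27/17 3 2 S
1 160/169 32/45 80/169 -12608/7605 3 3 W
2 16/25 16/37 8/25 -992/925 4 3 N
3 160/353 32/61 80/353 -21056/21533 4 2 E
final 3 2 S

n=0: pose=(3,2,S); sL=10/17, sR=1; mL=5/17, mR=-27/17; mL+mR=-22/17 → advance -1; mR−mL=-32/17 → turn -1·90°
n=1: pose=(3,3,W); sL=160/169, sR=32/45; mL=80/169, mR=-12608/7605; mL+mR=-9008/7605 → advance -1; mR−mL=-16208/7605 → turn -1·90°
n=2: pose=(4,3,N); sL=16/25, sR=16/37; mL=8/25, mR=-992/925; mL+mR=-696/925 → advance -1; mR−mL=-1288/925 → turn -1·90°
n=3: pose=(4,2,E); sL=160/353, sR=32/61; mL=80/353, mR=-21056/21533; mL+mR=-16176/21533 → advance -1; mR−mL=-25936/21533 → turn -1·90°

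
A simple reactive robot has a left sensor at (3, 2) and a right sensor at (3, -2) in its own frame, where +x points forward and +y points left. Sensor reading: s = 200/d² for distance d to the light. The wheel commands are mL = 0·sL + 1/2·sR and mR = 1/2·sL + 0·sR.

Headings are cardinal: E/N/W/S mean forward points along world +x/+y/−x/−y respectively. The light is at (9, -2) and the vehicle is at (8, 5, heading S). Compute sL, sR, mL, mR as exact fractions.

left sensor world pos  = (10, 2); dL² = 17
right sensor world pos = (6, 2); dR² = 25
sL = 200/17 = 200/17
sR = 200/25 = 8
mL = 0·sL + 1/2·sR = 4
mR = 1/2·sL + 0·sR = 100/17

200/17 8 4 100/17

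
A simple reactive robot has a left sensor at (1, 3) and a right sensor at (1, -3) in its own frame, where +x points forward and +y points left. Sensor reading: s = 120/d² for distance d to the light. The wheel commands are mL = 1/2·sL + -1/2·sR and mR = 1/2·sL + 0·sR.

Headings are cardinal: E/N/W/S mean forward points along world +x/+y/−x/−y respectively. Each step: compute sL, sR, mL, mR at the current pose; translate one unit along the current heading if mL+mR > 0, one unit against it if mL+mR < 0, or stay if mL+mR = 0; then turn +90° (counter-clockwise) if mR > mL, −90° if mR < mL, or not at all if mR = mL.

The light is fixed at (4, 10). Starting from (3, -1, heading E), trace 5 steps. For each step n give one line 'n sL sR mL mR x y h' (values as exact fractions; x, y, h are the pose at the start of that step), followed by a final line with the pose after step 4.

n=0: pose=(3,-1,E); sL=15/8, sR=30/49; mL=495/784, mR=15/16; mL+mR=615/392 → advance +1; mR−mL=15/49 → turn +1·90°
n=1: pose=(4,-1,N); sL=120/109, sR=120/109; mL=0, mR=60/109; mL+mR=60/109 → advance +1; mR−mL=60/109 → turn +1·90°
n=2: pose=(4,0,W); sL=12/17, sR=12/5; mL=-72/85, mR=6/17; mL+mR=-42/85 → advance -1; mR−mL=6/5 → turn +1·90°
n=3: pose=(5,0,S); sL=120/137, sR=24/25; mL=-144/3425, mR=60/137; mL+mR=1356/3425 → advance +1; mR−mL=12/25 → turn +1·90°
n=4: pose=(5,-1,E); sL=30/17, sR=3/5; mL=99/170, mR=15/17; mL+mR=249/170 → advance +1; mR−mL=3/10 → turn +1·90°

0 15/8 30/49 495/784 15/16 3 -1 E
1 120/109 120/109 0 60/109 4 -1 N
2 12/17 12/5 -72/85 6/17 4 0 W
3 120/137 24/25 -144/3425 60/137 5 0 S
4 30/17 3/5 99/170 15/17 5 -1 E
final 6 -1 N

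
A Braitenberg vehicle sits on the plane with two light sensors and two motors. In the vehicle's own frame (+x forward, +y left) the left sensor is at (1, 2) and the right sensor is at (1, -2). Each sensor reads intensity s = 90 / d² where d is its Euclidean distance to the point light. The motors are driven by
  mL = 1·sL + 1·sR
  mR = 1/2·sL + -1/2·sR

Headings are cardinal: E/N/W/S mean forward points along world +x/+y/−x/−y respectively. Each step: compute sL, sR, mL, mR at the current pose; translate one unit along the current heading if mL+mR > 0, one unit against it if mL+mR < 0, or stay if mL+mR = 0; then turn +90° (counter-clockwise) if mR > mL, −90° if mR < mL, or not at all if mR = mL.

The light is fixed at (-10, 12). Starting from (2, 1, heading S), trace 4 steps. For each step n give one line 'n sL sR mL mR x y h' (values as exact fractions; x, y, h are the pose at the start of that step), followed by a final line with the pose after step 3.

0 9/34 45/122 657/1037 -54/1037 2 1 S
1 90/317 90/221 48420/70057 -4320/70057 2 0 W
2 45/101 9/29 2214/2929 198/2929 1 0 N
3 2/5 90/313 1076/1565 88/1565 1 1 E
final 2 1 S

n=0: pose=(2,1,S); sL=9/34, sR=45/122; mL=657/1037, mR=-54/1037; mL+mR=603/1037 → advance +1; mR−mL=-711/1037 → turn -1·90°
n=1: pose=(2,0,W); sL=90/317, sR=90/221; mL=48420/70057, mR=-4320/70057; mL+mR=44100/70057 → advance +1; mR−mL=-52740/70057 → turn -1·90°
n=2: pose=(1,0,N); sL=45/101, sR=9/29; mL=2214/2929, mR=198/2929; mL+mR=2412/2929 → advance +1; mR−mL=-2016/2929 → turn -1·90°
n=3: pose=(1,1,E); sL=2/5, sR=90/313; mL=1076/1565, mR=88/1565; mL+mR=1164/1565 → advance +1; mR−mL=-988/1565 → turn -1·90°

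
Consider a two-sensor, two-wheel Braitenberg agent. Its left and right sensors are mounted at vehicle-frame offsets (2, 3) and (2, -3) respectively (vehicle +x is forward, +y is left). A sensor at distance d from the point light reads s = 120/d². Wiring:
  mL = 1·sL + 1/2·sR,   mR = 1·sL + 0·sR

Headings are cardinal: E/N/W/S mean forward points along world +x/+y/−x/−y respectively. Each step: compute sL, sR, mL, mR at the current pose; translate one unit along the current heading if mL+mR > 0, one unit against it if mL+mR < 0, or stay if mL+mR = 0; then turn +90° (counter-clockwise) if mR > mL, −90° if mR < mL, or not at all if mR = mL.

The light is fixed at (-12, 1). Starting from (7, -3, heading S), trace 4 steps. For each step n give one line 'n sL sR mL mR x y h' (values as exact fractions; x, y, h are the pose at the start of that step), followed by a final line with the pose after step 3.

0 3/13 30/73 414/949 3/13 7 -3 S
1 120/353 120/293 56340/103429 120/353 7 -4 W
2 20/39 4/15 42/65 20/39 6 -4 N
3 120/401 120/449 77940/180049 120/401 6 -3 E
final 7 -3 S

n=0: pose=(7,-3,S); sL=3/13, sR=30/73; mL=414/949, mR=3/13; mL+mR=633/949 → advance +1; mR−mL=-15/73 → turn -1·90°
n=1: pose=(7,-4,W); sL=120/353, sR=120/293; mL=56340/103429, mR=120/353; mL+mR=91500/103429 → advance +1; mR−mL=-60/293 → turn -1·90°
n=2: pose=(6,-4,N); sL=20/39, sR=4/15; mL=42/65, mR=20/39; mL+mR=226/195 → advance +1; mR−mL=-2/15 → turn -1·90°
n=3: pose=(6,-3,E); sL=120/401, sR=120/449; mL=77940/180049, mR=120/401; mL+mR=131820/180049 → advance +1; mR−mL=-60/449 → turn -1·90°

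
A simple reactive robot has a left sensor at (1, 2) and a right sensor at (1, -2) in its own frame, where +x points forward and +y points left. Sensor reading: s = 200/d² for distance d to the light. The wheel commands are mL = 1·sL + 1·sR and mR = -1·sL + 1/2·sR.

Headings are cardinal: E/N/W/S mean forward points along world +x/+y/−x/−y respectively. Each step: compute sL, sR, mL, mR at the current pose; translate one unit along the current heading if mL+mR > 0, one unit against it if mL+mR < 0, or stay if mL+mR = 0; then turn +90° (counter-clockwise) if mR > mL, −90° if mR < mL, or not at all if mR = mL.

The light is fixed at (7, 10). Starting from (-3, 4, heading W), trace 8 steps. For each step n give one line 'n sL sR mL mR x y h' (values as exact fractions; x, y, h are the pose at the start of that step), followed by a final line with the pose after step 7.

n=0: pose=(-3,4,W); sL=40/37, sR=200/137; mL=12880/5069, mR=-1780/5069; mL+mR=300/137 → advance +1; mR−mL=-14660/5069 → turn -1·90°
n=1: pose=(-4,4,N); sL=100/97, sR=100/53; mL=15000/5141, mR=-450/5141; mL+mR=150/53 → advance +1; mR−mL=-15450/5141 → turn -1·90°
n=2: pose=(-4,5,E); sL=200/109, sR=200/149; mL=51600/16241, mR=-18900/16241; mL+mR=300/149 → advance +1; mR−mL=-70500/16241 → turn -1·90°
n=3: pose=(-3,5,S); sL=2, sR=10/9; mL=28/9, mR=-13/9; mL+mR=5/3 → advance +1; mR−mL=-41/9 → turn -1·90°
n=4: pose=(-3,4,W); sL=40/37, sR=200/137; mL=12880/5069, mR=-1780/5069; mL+mR=300/137 → advance +1; mR−mL=-14660/5069 → turn -1·90°
n=5: pose=(-4,4,N); sL=100/97, sR=100/53; mL=15000/5141, mR=-450/5141; mL+mR=150/53 → advance +1; mR−mL=-15450/5141 → turn -1·90°
n=6: pose=(-4,5,E); sL=200/109, sR=200/149; mL=51600/16241, mR=-18900/16241; mL+mR=300/149 → advance +1; mR−mL=-70500/16241 → turn -1·90°
n=7: pose=(-3,5,S); sL=2, sR=10/9; mL=28/9, mR=-13/9; mL+mR=5/3 → advance +1; mR−mL=-41/9 → turn -1·90°

0 40/37 200/137 12880/5069 -1780/5069 -3 4 W
1 100/97 100/53 15000/5141 -450/5141 -4 4 N
2 200/109 200/149 51600/16241 -18900/16241 -4 5 E
3 2 10/9 28/9 -13/9 -3 5 S
4 40/37 200/137 12880/5069 -1780/5069 -3 4 W
5 100/97 100/53 15000/5141 -450/5141 -4 4 N
6 200/109 200/149 51600/16241 -18900/16241 -4 5 E
7 2 10/9 28/9 -13/9 -3 5 S
final -3 4 W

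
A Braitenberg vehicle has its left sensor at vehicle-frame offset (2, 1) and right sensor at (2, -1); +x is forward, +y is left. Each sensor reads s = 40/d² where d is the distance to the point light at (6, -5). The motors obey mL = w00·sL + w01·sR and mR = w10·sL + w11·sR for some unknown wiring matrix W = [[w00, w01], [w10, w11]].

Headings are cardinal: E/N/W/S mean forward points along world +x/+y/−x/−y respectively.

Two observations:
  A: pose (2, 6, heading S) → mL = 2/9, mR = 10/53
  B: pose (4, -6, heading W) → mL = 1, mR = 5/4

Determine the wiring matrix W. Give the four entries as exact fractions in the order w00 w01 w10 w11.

1/2 0 0 1/2

obs A: pose=(2,6,S) → sL=4/9, sR=20/53, mL=2/9, mR=10/53
obs B: pose=(4,-6,W) → sL=2, sR=5/2, mL=1, mR=5/4
sensor matrix S = [[4/9, 20/53], [2, 5/2]]; det S = 170/477
solve [mL_A; mL_B] = S·[w00; w01] and [mR_A; mR_B] = S·[w10; w11]:
  w00 = 1/2, w01 = 0, w10 = 0, w11 = 1/2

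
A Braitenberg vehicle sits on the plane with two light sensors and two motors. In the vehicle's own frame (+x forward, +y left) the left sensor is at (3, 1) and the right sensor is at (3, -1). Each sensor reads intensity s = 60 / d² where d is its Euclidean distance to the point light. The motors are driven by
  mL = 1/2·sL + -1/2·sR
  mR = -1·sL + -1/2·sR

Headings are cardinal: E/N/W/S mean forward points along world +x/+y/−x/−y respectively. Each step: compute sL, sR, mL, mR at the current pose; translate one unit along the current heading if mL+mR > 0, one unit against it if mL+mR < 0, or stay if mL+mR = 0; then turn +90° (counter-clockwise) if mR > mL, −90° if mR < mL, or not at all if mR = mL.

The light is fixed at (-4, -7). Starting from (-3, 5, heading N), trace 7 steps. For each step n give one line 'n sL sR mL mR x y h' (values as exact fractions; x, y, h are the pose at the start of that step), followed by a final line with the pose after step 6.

0 4/15 60/229 8/3435 -1366/3435 -3 5 N
1 3/8 15/29 -33/464 -147/232 -3 4 E
2 12/13 12/13 0 -18/13 -4 4 S
3 6/13 30/89 72/1157 -729/1157 -4 5 W
4 4/15 60/229 8/3435 -1366/3435 -3 5 N
5 3/8 15/29 -33/464 -147/232 -3 4 E
6 12/13 12/13 0 -18/13 -4 4 S
final -4 5 W

n=0: pose=(-3,5,N); sL=4/15, sR=60/229; mL=8/3435, mR=-1366/3435; mL+mR=-1358/3435 → advance -1; mR−mL=-2/5 → turn -1·90°
n=1: pose=(-3,4,E); sL=3/8, sR=15/29; mL=-33/464, mR=-147/232; mL+mR=-327/464 → advance -1; mR−mL=-9/16 → turn -1·90°
n=2: pose=(-4,4,S); sL=12/13, sR=12/13; mL=0, mR=-18/13; mL+mR=-18/13 → advance -1; mR−mL=-18/13 → turn -1·90°
n=3: pose=(-4,5,W); sL=6/13, sR=30/89; mL=72/1157, mR=-729/1157; mL+mR=-657/1157 → advance -1; mR−mL=-9/13 → turn -1·90°
n=4: pose=(-3,5,N); sL=4/15, sR=60/229; mL=8/3435, mR=-1366/3435; mL+mR=-1358/3435 → advance -1; mR−mL=-2/5 → turn -1·90°
n=5: pose=(-3,4,E); sL=3/8, sR=15/29; mL=-33/464, mR=-147/232; mL+mR=-327/464 → advance -1; mR−mL=-9/16 → turn -1·90°
n=6: pose=(-4,4,S); sL=12/13, sR=12/13; mL=0, mR=-18/13; mL+mR=-18/13 → advance -1; mR−mL=-18/13 → turn -1·90°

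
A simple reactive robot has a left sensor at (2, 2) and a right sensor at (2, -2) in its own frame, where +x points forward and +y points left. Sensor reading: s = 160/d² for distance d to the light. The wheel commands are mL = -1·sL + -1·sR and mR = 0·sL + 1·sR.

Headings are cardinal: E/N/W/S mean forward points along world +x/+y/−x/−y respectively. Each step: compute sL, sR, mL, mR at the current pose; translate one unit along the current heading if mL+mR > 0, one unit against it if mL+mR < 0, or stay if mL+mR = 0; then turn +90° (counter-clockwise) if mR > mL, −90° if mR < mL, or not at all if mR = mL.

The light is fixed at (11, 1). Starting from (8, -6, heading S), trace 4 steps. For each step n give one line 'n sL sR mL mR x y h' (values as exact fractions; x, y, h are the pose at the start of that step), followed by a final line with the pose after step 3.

0 80/41 80/53 -7520/2173 80/53 8 -6 S
1 160/17 32/13 -2624/221 32/13 8 -5 E
2 40/13 8 -144/13 8 7 -5 N
3 160/117 160/61 -28480/7137 160/61 7 -6 W
final 8 -6 S

n=0: pose=(8,-6,S); sL=80/41, sR=80/53; mL=-7520/2173, mR=80/53; mL+mR=-80/41 → advance -1; mR−mL=10800/2173 → turn +1·90°
n=1: pose=(8,-5,E); sL=160/17, sR=32/13; mL=-2624/221, mR=32/13; mL+mR=-160/17 → advance -1; mR−mL=3168/221 → turn +1·90°
n=2: pose=(7,-5,N); sL=40/13, sR=8; mL=-144/13, mR=8; mL+mR=-40/13 → advance -1; mR−mL=248/13 → turn +1·90°
n=3: pose=(7,-6,W); sL=160/117, sR=160/61; mL=-28480/7137, mR=160/61; mL+mR=-160/117 → advance -1; mR−mL=47200/7137 → turn +1·90°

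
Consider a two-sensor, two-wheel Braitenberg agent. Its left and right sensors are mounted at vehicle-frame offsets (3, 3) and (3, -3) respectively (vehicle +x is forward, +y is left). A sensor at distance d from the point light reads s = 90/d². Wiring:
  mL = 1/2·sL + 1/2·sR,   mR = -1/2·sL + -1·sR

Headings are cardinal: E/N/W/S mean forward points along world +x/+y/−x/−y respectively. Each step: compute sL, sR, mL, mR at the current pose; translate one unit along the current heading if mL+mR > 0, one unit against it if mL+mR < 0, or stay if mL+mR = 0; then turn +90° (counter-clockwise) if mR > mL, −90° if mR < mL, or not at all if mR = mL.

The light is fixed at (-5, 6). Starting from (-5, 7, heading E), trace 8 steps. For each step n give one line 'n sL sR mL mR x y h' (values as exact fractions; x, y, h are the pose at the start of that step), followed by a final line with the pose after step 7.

0 18/5 90/13 342/65 -567/65 -5 7 E
1 45/4 9/2 63/8 -81/8 -6 7 S
2 90/17 90/41 2610/697 -3375/697 -6 8 W
3 45/17 45/17 45/17 -135/34 -5 8 N
4 18/5 90/13 342/65 -567/65 -5 7 E
5 45/4 9/2 63/8 -81/8 -6 7 S
6 90/17 90/41 2610/697 -3375/697 -6 8 W
7 45/17 45/17 45/17 -135/34 -5 8 N
final -5 7 E

n=0: pose=(-5,7,E); sL=18/5, sR=90/13; mL=342/65, mR=-567/65; mL+mR=-45/13 → advance -1; mR−mL=-909/65 → turn -1·90°
n=1: pose=(-6,7,S); sL=45/4, sR=9/2; mL=63/8, mR=-81/8; mL+mR=-9/4 → advance -1; mR−mL=-18 → turn -1·90°
n=2: pose=(-6,8,W); sL=90/17, sR=90/41; mL=2610/697, mR=-3375/697; mL+mR=-45/41 → advance -1; mR−mL=-5985/697 → turn -1·90°
n=3: pose=(-5,8,N); sL=45/17, sR=45/17; mL=45/17, mR=-135/34; mL+mR=-45/34 → advance -1; mR−mL=-225/34 → turn -1·90°
n=4: pose=(-5,7,E); sL=18/5, sR=90/13; mL=342/65, mR=-567/65; mL+mR=-45/13 → advance -1; mR−mL=-909/65 → turn -1·90°
n=5: pose=(-6,7,S); sL=45/4, sR=9/2; mL=63/8, mR=-81/8; mL+mR=-9/4 → advance -1; mR−mL=-18 → turn -1·90°
n=6: pose=(-6,8,W); sL=90/17, sR=90/41; mL=2610/697, mR=-3375/697; mL+mR=-45/41 → advance -1; mR−mL=-5985/697 → turn -1·90°
n=7: pose=(-5,8,N); sL=45/17, sR=45/17; mL=45/17, mR=-135/34; mL+mR=-45/34 → advance -1; mR−mL=-225/34 → turn -1·90°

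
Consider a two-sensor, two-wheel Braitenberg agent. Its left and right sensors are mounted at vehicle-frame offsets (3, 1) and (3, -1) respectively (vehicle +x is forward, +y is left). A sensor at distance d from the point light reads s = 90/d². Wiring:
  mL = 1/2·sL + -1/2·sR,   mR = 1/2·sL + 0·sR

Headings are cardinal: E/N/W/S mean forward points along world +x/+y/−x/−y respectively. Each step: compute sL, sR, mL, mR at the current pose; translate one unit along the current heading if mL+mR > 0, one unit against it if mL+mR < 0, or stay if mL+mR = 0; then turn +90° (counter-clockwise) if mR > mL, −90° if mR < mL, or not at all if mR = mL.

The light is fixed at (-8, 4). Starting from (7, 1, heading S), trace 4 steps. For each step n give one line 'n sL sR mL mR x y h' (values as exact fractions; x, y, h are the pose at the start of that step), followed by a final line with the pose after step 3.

0 45/146 45/116 -675/16936 45/292 7 1 S
1 10/37 90/349 80/12913 5/37 7 0 E
2 45/113 9/29 144/3277 45/226 8 0 N
3 18/37 90/173 -108/6401 9/37 8 1 W
final 7 1 S

n=0: pose=(7,1,S); sL=45/146, sR=45/116; mL=-675/16936, mR=45/292; mL+mR=1935/16936 → advance +1; mR−mL=45/232 → turn +1·90°
n=1: pose=(7,0,E); sL=10/37, sR=90/349; mL=80/12913, mR=5/37; mL+mR=1825/12913 → advance +1; mR−mL=45/349 → turn +1·90°
n=2: pose=(8,0,N); sL=45/113, sR=9/29; mL=144/3277, mR=45/226; mL+mR=1593/6554 → advance +1; mR−mL=9/58 → turn +1·90°
n=3: pose=(8,1,W); sL=18/37, sR=90/173; mL=-108/6401, mR=9/37; mL+mR=1449/6401 → advance +1; mR−mL=45/173 → turn +1·90°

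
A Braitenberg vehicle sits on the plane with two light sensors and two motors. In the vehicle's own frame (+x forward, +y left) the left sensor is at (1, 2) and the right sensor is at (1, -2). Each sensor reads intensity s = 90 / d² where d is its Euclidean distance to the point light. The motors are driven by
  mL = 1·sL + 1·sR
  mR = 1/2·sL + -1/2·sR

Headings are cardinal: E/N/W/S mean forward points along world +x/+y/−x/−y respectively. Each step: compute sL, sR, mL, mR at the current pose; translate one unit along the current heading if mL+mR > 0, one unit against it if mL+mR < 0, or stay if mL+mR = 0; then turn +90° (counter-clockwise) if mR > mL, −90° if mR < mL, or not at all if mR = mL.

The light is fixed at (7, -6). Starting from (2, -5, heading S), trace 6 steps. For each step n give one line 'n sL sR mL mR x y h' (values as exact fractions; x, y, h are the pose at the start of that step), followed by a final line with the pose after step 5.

0 10 90/49 580/49 200/49 2 -5 S
1 9/4 9/4 9/2 0 2 -6 W
2 18/13 90/17 1476/221 -432/221 1 -6 N
3 45/17 45/13 1350/221 -90/221 1 -5 E
4 10 90/49 580/49 200/49 2 -5 S
5 9/4 9/4 9/2 0 2 -6 W
final 1 -6 N

n=0: pose=(2,-5,S); sL=10, sR=90/49; mL=580/49, mR=200/49; mL+mR=780/49 → advance +1; mR−mL=-380/49 → turn -1·90°
n=1: pose=(2,-6,W); sL=9/4, sR=9/4; mL=9/2, mR=0; mL+mR=9/2 → advance +1; mR−mL=-9/2 → turn -1·90°
n=2: pose=(1,-6,N); sL=18/13, sR=90/17; mL=1476/221, mR=-432/221; mL+mR=1044/221 → advance +1; mR−mL=-1908/221 → turn -1·90°
n=3: pose=(1,-5,E); sL=45/17, sR=45/13; mL=1350/221, mR=-90/221; mL+mR=1260/221 → advance +1; mR−mL=-1440/221 → turn -1·90°
n=4: pose=(2,-5,S); sL=10, sR=90/49; mL=580/49, mR=200/49; mL+mR=780/49 → advance +1; mR−mL=-380/49 → turn -1·90°
n=5: pose=(2,-6,W); sL=9/4, sR=9/4; mL=9/2, mR=0; mL+mR=9/2 → advance +1; mR−mL=-9/2 → turn -1·90°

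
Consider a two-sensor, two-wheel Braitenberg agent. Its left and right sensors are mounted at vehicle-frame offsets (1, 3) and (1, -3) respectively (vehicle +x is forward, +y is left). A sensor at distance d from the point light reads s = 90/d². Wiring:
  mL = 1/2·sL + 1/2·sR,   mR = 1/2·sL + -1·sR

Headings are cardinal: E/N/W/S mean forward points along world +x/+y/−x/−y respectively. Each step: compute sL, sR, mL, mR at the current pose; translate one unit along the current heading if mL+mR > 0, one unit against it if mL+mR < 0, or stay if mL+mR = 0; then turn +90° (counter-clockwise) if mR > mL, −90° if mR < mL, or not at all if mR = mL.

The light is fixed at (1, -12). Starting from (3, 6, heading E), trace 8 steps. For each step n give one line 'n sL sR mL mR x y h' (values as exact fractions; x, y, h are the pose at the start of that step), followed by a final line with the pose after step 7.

0 1/5 5/13 19/65 -37/130 3 6 E
1 18/65 90/289 5526/18785 -3249/18785 4 6 S
2 9/20 45/202 1359/4040 9/4040 4 5 W
3 18/65 90/349 6066/22685 -2709/22685 3 5 N
4 1/5 5/13 19/65 -37/130 3 6 E
5 18/65 90/289 5526/18785 -3249/18785 4 6 S
6 9/20 45/202 1359/4040 9/4040 4 5 W
7 18/65 90/349 6066/22685 -2709/22685 3 5 N
final 3 6 E

n=0: pose=(3,6,E); sL=1/5, sR=5/13; mL=19/65, mR=-37/130; mL+mR=1/130 → advance +1; mR−mL=-15/26 → turn -1·90°
n=1: pose=(4,6,S); sL=18/65, sR=90/289; mL=5526/18785, mR=-3249/18785; mL+mR=2277/18785 → advance +1; mR−mL=-135/289 → turn -1·90°
n=2: pose=(4,5,W); sL=9/20, sR=45/202; mL=1359/4040, mR=9/4040; mL+mR=171/505 → advance +1; mR−mL=-135/404 → turn -1·90°
n=3: pose=(3,5,N); sL=18/65, sR=90/349; mL=6066/22685, mR=-2709/22685; mL+mR=3357/22685 → advance +1; mR−mL=-135/349 → turn -1·90°
n=4: pose=(3,6,E); sL=1/5, sR=5/13; mL=19/65, mR=-37/130; mL+mR=1/130 → advance +1; mR−mL=-15/26 → turn -1·90°
n=5: pose=(4,6,S); sL=18/65, sR=90/289; mL=5526/18785, mR=-3249/18785; mL+mR=2277/18785 → advance +1; mR−mL=-135/289 → turn -1·90°
n=6: pose=(4,5,W); sL=9/20, sR=45/202; mL=1359/4040, mR=9/4040; mL+mR=171/505 → advance +1; mR−mL=-135/404 → turn -1·90°
n=7: pose=(3,5,N); sL=18/65, sR=90/349; mL=6066/22685, mR=-2709/22685; mL+mR=3357/22685 → advance +1; mR−mL=-135/349 → turn -1·90°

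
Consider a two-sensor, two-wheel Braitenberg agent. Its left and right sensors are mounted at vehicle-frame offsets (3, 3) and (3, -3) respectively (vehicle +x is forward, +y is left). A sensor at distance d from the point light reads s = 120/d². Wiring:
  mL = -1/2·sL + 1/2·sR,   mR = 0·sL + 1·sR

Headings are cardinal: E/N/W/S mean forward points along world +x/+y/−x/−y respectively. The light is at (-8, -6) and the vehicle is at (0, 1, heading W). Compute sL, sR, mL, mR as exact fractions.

120/41 24/25 -1008/1025 24/25

left sensor world pos  = (-3, -2); dL² = 41
right sensor world pos = (-3, 4); dR² = 125
sL = 120/41 = 120/41
sR = 120/125 = 24/25
mL = -1/2·sL + 1/2·sR = -1008/1025
mR = 0·sL + 1·sR = 24/25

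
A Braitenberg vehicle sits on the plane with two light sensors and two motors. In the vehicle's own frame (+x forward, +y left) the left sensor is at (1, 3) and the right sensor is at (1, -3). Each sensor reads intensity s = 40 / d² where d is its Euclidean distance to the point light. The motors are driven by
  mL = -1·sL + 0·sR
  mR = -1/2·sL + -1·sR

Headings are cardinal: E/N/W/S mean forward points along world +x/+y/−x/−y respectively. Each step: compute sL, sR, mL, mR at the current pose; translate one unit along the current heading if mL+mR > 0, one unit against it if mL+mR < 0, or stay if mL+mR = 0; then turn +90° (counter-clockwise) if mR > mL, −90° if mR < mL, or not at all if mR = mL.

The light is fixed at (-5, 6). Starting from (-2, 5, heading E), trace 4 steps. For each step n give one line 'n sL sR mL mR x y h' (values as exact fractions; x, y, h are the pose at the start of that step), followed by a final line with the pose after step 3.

n=0: pose=(-2,5,E); sL=2, sR=5/4; mL=-2, mR=-9/4; mL+mR=-17/4 → advance -1; mR−mL=-1/4 → turn -1·90°
n=1: pose=(-3,5,S); sL=40/29, sR=8; mL=-40/29, mR=-252/29; mL+mR=-292/29 → advance -1; mR−mL=-212/29 → turn -1·90°
n=2: pose=(-3,6,W); sL=4, sR=4; mL=-4, mR=-6; mL+mR=-10 → advance -1; mR−mL=-2 → turn -1·90°
n=3: pose=(-2,6,N); sL=40, sR=40/37; mL=-40, mR=-780/37; mL+mR=-2260/37 → advance -1; mR−mL=700/37 → turn +1·90°

0 2 5/4 -2 -9/4 -2 5 E
1 40/29 8 -40/29 -252/29 -3 5 S
2 4 4 -4 -6 -3 6 W
3 40 40/37 -40 -780/37 -2 6 N
final -2 5 W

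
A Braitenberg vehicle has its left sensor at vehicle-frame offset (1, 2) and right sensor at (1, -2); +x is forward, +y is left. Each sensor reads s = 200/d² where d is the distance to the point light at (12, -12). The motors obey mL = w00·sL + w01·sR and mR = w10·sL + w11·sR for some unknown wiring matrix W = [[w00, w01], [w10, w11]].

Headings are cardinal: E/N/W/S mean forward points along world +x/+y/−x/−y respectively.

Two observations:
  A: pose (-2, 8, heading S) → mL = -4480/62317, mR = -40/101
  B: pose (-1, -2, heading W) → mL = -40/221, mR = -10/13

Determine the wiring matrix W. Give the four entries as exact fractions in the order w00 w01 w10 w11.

obs A: pose=(-2,8,S) → sL=40/101, sR=200/617, mL=-4480/62317, mR=-40/101
obs B: pose=(-1,-2,W) → sL=10/13, sR=10/17, mL=-40/221, mR=-10/13
sensor matrix S = [[40/101, 200/617], [10/13, 10/17]]; det S = -225600/13772057
solve [mL_A; mL_B] = S·[w00; w01] and [mR_A; mR_B] = S·[w10; w11]:
  w00 = -1, w01 = 1, w10 = -1, w11 = 0

-1 1 -1 0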